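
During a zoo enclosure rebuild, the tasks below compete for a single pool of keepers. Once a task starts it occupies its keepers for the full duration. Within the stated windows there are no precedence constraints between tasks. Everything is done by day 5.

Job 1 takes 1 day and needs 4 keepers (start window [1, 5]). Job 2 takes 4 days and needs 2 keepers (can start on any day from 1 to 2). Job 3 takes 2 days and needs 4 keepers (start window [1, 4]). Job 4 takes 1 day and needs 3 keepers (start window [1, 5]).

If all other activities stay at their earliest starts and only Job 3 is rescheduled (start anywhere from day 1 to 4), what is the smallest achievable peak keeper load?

Job 3@1: d1:13  d2:6  d3:2  d4:2  d5:0 → peak 13
Job 3@2: d1:9  d2:6  d3:6  d4:2  d5:0 → peak 9
Job 3@3: d1:9  d2:2  d3:6  d4:6  d5:0 → peak 9
Job 3@4: d1:9  d2:2  d3:2  d4:6  d5:4 → peak 9
Best is Job 3@2, peak 9.

9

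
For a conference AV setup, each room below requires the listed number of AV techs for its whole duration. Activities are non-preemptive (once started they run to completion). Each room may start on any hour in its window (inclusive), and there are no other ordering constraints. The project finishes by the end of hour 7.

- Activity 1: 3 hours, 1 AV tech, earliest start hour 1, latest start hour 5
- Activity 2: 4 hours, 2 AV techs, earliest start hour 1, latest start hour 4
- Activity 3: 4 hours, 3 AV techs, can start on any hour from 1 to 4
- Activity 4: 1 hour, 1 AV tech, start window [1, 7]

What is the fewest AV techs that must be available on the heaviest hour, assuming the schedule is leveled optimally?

Early-start (Activity 1@1, Activity 2@1, Activity 3@1, Activity 4@1) gives peak 7: h1:7  h2:6  h3:6  h4:5  h5:0  h6:0  h7:0.
Shift Activity 3→4.
Schedule Activity 1@1, Activity 2@1, Activity 3@4, Activity 4@1: h1:4  h2:3  h3:3  h4:5  h5:3  h6:3  h7:3 — peak 5.

5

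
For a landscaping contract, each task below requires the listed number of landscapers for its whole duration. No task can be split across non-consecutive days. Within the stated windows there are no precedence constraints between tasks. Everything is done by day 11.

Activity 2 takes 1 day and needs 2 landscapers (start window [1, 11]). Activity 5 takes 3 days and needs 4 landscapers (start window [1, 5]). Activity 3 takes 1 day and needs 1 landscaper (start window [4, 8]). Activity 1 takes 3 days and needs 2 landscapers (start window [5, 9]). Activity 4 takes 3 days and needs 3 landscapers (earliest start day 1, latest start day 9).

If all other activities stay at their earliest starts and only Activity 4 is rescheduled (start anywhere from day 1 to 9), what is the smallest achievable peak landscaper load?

6

Activity 4@1: d1:9  d2:7  d3:7  d4:1  d5:2  d6:2  d7:2  d8:0  d9:0  d10:0  d11:0 → peak 9
Activity 4@2: d1:6  d2:7  d3:7  d4:4  d5:2  d6:2  d7:2  d8:0  d9:0  d10:0  d11:0 → peak 7
Activity 4@3: d1:6  d2:4  d3:7  d4:4  d5:5  d6:2  d7:2  d8:0  d9:0  d10:0  d11:0 → peak 7
Activity 4@4: d1:6  d2:4  d3:4  d4:4  d5:5  d6:5  d7:2  d8:0  d9:0  d10:0  d11:0 → peak 6
Activity 4@5: d1:6  d2:4  d3:4  d4:1  d5:5  d6:5  d7:5  d8:0  d9:0  d10:0  d11:0 → peak 6
Activity 4@6: d1:6  d2:4  d3:4  d4:1  d5:2  d6:5  d7:5  d8:3  d9:0  d10:0  d11:0 → peak 6
Activity 4@7: d1:6  d2:4  d3:4  d4:1  d5:2  d6:2  d7:5  d8:3  d9:3  d10:0  d11:0 → peak 6
Activity 4@8: d1:6  d2:4  d3:4  d4:1  d5:2  d6:2  d7:2  d8:3  d9:3  d10:3  d11:0 → peak 6
Activity 4@9: d1:6  d2:4  d3:4  d4:1  d5:2  d6:2  d7:2  d8:0  d9:3  d10:3  d11:3 → peak 6
Best is Activity 4@4, peak 6.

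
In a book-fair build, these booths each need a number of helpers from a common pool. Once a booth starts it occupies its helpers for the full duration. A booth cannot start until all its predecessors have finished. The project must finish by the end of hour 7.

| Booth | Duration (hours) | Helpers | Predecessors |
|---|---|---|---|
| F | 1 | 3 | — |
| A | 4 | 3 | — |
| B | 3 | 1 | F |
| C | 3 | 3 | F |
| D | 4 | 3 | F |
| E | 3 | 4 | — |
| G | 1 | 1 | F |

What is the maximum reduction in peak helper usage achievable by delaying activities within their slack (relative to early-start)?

6

Early-start peak: h1:10  h2:15  h3:14  h4:10  h5:3  h6:0  h7:0 ⇒ 15.
Leveled (F@1, A@1, B@5, C@2, D@2, E@5, G@5): h1:6  h2:9  h3:9  h4:9  h5:9  h6:5  h7:5 ⇒ 9.
Reduction 15 − 9 = 6.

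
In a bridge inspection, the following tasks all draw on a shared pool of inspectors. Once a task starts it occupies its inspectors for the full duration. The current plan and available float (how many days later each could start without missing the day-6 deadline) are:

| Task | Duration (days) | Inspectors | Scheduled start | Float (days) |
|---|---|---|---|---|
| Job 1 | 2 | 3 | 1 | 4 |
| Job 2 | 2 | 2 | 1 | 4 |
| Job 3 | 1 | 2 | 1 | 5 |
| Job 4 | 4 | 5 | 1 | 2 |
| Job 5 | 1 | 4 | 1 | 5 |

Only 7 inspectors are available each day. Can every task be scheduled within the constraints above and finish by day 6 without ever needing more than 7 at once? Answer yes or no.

yes

Schedule Job 1@1, Job 2@2, Job 3@2, Job 4@3, Job 5@1: d1:7  d2:7  d3:7  d4:5  d5:5  d6:5 — peak 7 ≤ 7.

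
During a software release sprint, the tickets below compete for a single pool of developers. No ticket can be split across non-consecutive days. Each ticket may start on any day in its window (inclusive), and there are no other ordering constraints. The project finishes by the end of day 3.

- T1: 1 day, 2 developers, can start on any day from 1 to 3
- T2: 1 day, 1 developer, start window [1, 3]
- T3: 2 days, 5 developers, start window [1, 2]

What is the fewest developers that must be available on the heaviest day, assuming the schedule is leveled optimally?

Early-start (T1@1, T2@1, T3@1) gives peak 8: d1:8  d2:5  d3:0.
Shift T3→2.
Schedule T1@1, T2@1, T3@2: d1:3  d2:5  d3:5 — peak 5.
Total developer-days = 13 over 3 days ⇒ peak ≥ ⌈13/3⌉ = 5, so 5 is optimal.

5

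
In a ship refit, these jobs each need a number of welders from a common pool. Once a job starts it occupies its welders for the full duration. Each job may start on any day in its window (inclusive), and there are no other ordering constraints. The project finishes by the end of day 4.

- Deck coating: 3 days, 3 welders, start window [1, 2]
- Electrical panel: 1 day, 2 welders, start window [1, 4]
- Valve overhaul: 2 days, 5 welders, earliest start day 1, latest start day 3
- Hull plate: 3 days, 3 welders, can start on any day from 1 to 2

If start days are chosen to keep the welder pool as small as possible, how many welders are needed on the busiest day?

11

Early-start (Deck coating@1, Electrical panel@1, Valve overhaul@1, Hull plate@1) gives peak 13: d1:13  d2:11  d3:6  d4:0.
Shift Hull plate→2.
Schedule Deck coating@1, Electrical panel@1, Valve overhaul@1, Hull plate@2: d1:10  d2:11  d3:6  d4:3 — peak 11.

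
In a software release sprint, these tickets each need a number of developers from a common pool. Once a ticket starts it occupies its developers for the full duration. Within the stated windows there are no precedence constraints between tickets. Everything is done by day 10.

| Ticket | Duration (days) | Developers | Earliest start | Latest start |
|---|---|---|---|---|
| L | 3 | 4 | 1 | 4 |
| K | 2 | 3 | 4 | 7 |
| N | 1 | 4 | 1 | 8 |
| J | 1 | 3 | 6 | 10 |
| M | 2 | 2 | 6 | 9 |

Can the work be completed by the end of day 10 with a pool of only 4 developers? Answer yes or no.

yes

Schedule L@1, K@4, N@6, J@7, M@8: d1:4  d2:4  d3:4  d4:3  d5:3  d6:4  d7:3  d8:2  d9:2  d10:0 — peak 4 ≤ 4.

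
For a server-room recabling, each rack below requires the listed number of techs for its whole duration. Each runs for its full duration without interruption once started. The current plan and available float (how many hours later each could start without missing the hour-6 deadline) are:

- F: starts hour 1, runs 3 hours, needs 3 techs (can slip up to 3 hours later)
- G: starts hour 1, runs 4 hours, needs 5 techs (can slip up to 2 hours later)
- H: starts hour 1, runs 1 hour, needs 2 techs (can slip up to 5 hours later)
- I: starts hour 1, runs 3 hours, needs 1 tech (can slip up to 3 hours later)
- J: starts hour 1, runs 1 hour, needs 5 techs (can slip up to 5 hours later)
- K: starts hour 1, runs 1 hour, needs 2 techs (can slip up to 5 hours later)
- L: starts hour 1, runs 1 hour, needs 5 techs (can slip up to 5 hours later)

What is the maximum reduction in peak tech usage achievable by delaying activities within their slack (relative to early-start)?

15

Early-start peak: h1:23  h2:9  h3:9  h4:5  h5:0  h6:0 ⇒ 23.
Leveled (F@1, G@1, H@4, I@4, J@5, K@5, L@6): h1:8  h2:8  h3:8  h4:8  h5:8  h6:6 ⇒ 8.
Reduction 23 − 8 = 15.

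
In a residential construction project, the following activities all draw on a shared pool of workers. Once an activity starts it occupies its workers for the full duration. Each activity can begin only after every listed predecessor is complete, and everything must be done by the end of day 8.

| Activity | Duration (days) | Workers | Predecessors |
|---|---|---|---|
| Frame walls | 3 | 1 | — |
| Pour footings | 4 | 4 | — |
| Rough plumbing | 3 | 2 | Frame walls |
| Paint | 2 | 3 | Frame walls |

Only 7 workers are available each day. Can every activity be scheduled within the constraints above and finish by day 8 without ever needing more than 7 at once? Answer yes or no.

Schedule Frame walls@1, Pour footings@1, Rough plumbing@5, Paint@5: d1:5  d2:5  d3:5  d4:4  d5:5  d6:5  d7:2  d8:0 — peak 5 ≤ 7.

yes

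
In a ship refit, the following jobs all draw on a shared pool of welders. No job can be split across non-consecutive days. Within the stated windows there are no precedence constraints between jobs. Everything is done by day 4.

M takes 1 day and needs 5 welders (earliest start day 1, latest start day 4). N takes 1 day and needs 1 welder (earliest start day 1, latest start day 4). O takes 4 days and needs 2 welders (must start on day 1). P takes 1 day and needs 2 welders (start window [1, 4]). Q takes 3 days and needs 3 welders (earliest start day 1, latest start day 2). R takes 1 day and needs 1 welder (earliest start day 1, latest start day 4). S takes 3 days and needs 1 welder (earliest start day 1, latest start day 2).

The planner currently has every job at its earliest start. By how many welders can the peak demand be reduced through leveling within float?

7

Early-start peak: d1:15  d2:6  d3:6  d4:2 ⇒ 15.
Leveled (M@1, N@1, O@1, P@2, Q@2, R@3, S@2): d1:8  d2:8  d3:7  d4:6 ⇒ 8.
Reduction 15 − 8 = 7.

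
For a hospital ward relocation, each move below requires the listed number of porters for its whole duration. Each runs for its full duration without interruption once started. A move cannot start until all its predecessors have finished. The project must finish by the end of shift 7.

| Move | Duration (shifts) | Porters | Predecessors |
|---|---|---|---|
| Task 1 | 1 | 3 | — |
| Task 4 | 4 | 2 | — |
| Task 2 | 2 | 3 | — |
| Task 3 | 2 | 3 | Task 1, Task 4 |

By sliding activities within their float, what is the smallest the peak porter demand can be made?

Early-start (Task 1@1, Task 4@1, Task 2@1, Task 3@5) gives peak 8: s1:8  s2:5  s3:2  s4:2  s5:3  s6:3  s7:0.
Shift Task 2→2.
Schedule Task 1@1, Task 4@1, Task 2@2, Task 3@5: s1:5  s2:5  s3:5  s4:2  s5:3  s6:3  s7:0 — peak 5.

5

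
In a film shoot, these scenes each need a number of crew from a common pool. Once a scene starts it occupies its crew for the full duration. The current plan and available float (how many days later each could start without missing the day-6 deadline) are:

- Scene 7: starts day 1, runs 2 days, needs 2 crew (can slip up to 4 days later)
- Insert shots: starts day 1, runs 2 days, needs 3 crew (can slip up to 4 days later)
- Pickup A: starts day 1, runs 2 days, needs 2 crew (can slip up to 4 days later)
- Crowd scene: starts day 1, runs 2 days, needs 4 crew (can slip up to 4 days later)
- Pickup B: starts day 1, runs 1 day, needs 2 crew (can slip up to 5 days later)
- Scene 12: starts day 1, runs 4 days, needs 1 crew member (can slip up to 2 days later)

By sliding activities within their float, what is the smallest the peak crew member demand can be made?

Early-start (Scene 7@1, Insert shots@1, Pickup A@1, Crowd scene@1, Pickup B@1, Scene 12@1) gives peak 14: d1:14  d2:12  d3:1  d4:1  d5:0  d6:0.
Shift Pickup A→3, Crowd scene→5, Pickup B→3, Scene 12→3.
Schedule Scene 7@1, Insert shots@1, Pickup A@3, Crowd scene@5, Pickup B@3, Scene 12@3: d1:5  d2:5  d3:5  d4:3  d5:5  d6:5 — peak 5.
Total crew member-days = 28 over 6 days ⇒ peak ≥ ⌈28/6⌉ = 5, so 5 is optimal.

5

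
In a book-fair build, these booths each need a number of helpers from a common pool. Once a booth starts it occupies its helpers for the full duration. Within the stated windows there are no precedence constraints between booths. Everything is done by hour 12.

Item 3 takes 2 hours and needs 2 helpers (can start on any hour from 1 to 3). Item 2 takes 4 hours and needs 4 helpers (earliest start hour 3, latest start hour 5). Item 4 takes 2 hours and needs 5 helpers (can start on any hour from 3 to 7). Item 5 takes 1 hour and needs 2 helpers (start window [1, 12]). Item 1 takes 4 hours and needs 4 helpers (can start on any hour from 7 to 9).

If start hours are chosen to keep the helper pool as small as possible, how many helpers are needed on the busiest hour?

5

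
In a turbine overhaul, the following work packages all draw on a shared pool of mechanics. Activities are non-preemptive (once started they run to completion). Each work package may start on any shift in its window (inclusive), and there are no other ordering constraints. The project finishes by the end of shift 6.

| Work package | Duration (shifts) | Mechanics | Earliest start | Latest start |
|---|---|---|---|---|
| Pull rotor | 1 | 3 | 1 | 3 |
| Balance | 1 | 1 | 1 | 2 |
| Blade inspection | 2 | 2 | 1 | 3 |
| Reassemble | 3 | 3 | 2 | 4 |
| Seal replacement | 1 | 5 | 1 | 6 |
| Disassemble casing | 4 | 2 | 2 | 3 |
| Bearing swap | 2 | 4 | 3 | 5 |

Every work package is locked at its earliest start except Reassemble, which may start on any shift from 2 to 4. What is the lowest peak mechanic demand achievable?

11

Reassemble@2: s1:11  s2:7  s3:9  s4:9  s5:2  s6:0 → peak 11
Reassemble@3: s1:11  s2:4  s3:9  s4:9  s5:5  s6:0 → peak 11
Reassemble@4: s1:11  s2:4  s3:6  s4:9  s5:5  s6:3 → peak 11
Best is Reassemble@2, peak 11.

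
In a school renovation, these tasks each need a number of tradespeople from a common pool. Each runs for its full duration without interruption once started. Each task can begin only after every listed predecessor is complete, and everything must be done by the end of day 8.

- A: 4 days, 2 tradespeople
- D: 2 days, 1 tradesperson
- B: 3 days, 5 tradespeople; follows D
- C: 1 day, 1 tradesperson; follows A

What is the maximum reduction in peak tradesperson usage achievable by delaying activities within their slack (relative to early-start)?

Early-start peak: d1:3  d2:3  d3:7  d4:7  d5:6  d6:0  d7:0  d8:0 ⇒ 7.
Leveled (A@1, D@1, B@5, C@8): d1:3  d2:3  d3:2  d4:2  d5:5  d6:5  d7:5  d8:1 ⇒ 5.
Reduction 7 − 5 = 2.

2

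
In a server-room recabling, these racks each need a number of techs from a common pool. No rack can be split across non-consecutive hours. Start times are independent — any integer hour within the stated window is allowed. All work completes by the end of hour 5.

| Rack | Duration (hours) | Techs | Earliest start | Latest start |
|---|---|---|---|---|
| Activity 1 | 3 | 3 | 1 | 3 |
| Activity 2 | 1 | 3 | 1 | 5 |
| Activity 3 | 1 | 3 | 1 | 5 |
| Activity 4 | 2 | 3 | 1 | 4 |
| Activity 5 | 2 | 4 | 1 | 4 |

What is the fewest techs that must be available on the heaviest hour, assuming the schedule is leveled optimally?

Early-start (Activity 1@1, Activity 2@1, Activity 3@1, Activity 4@1, Activity 5@1) gives peak 16: h1:16  h2:10  h3:3  h4:0  h5:0.
Shift Activity 3→2, Activity 4→3, Activity 5→4.
Schedule Activity 1@1, Activity 2@1, Activity 3@2, Activity 4@3, Activity 5@4: h1:6  h2:6  h3:6  h4:7  h5:4 — peak 7.

7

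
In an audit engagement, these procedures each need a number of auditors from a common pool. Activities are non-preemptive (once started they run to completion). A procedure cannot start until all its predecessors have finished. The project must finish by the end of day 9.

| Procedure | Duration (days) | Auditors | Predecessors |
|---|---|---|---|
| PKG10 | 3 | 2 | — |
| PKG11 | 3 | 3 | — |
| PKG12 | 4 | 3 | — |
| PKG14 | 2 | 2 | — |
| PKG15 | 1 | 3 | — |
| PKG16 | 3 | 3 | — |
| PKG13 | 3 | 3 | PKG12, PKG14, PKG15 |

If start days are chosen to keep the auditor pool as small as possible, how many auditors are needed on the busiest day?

7

Early-start (PKG10@1, PKG11@1, PKG12@1, PKG14@1, PKG15@1, PKG16@1, PKG13@5) gives peak 16: d1:16  d2:13  d3:11  d4:3  d5:3  d6:3  d7:3  d8:0  d9:0.
Shift PKG11→4, PKG15→5, PKG16→6, PKG13→7.
Schedule PKG10@1, PKG11@4, PKG12@1, PKG14@1, PKG15@5, PKG16@6, PKG13@7: d1:7  d2:7  d3:5  d4:6  d5:6  d6:6  d7:6  d8:6  d9:3 — peak 7.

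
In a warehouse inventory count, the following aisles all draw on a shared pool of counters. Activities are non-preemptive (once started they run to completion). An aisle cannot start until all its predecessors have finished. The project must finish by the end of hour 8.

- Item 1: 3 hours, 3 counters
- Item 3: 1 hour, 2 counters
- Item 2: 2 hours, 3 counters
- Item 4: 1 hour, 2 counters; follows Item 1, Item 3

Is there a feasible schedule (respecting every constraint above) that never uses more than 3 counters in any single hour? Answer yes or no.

yes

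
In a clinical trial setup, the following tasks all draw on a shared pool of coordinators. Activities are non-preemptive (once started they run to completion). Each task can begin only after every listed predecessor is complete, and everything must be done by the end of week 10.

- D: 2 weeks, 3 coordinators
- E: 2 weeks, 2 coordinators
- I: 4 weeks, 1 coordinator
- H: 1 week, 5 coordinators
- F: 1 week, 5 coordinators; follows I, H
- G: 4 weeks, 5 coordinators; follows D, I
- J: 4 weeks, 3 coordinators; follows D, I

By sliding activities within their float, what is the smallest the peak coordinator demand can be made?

Early-start (D@1, E@1, I@1, H@1, F@5, G@5, J@5) gives peak 13: w1:11  w2:6  w3:1  w4:1  w5:13  w6:8  w7:8  w8:8  w9:0  w10:0.
Shift H→3, G→6.
Schedule D@1, E@1, I@1, H@3, F@5, G@6, J@5: w1:6  w2:6  w3:6  w4:1  w5:8  w6:8  w7:8  w8:8  w9:5  w10:0 — peak 8.

8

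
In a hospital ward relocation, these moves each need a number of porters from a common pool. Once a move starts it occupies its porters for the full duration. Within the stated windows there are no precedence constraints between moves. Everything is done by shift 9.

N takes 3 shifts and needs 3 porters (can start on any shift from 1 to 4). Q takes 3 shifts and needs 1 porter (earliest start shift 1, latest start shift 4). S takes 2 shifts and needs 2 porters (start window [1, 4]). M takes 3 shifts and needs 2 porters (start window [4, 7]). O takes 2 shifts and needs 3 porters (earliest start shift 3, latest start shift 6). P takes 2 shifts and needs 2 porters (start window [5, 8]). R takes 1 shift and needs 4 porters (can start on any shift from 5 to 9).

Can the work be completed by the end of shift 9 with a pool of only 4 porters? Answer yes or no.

The minimum achievable peak is 5; 4 < 5, so no feasible schedule stays within the cap.

no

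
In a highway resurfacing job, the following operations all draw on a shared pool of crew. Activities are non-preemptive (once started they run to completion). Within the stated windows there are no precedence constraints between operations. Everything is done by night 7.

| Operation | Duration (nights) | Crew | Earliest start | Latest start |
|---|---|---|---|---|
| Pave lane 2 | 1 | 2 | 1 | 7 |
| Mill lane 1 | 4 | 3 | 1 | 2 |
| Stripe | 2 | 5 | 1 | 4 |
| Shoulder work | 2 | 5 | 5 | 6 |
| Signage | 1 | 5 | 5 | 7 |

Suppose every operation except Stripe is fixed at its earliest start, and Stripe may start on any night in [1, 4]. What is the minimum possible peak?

10

Stripe@1: n1:10  n2:8  n3:3  n4:3  n5:10  n6:5  n7:0 → peak 10
Stripe@2: n1:5  n2:8  n3:8  n4:3  n5:10  n6:5  n7:0 → peak 10
Stripe@3: n1:5  n2:3  n3:8  n4:8  n5:10  n6:5  n7:0 → peak 10
Stripe@4: n1:5  n2:3  n3:3  n4:8  n5:15  n6:5  n7:0 → peak 15
Best is Stripe@1, peak 10.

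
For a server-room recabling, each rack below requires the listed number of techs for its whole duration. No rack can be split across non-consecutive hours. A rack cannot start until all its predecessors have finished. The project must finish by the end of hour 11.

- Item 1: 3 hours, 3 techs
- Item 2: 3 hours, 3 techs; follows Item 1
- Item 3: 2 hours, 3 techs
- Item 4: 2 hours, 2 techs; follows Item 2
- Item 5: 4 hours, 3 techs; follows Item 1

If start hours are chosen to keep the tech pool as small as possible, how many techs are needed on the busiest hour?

6

Schedule Item 1@1, Item 2@4, Item 3@1, Item 4@7, Item 5@4: h1:6  h2:6  h3:3  h4:6  h5:6  h6:6  h7:5  h8:2  h9:0  h10:0  h11:0 — peak 6.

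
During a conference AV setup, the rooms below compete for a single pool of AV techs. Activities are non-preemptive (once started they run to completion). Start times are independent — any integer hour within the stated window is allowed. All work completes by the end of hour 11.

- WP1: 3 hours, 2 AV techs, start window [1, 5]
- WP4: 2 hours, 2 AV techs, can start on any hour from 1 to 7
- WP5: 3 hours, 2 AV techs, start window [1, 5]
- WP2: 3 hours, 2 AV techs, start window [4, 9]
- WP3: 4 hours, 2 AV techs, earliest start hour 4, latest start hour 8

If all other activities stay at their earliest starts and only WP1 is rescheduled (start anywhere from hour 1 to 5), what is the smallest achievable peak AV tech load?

WP1@1: h1:6  h2:6  h3:4  h4:4  h5:4  h6:4  h7:2  h8:0  h9:0  h10:0  h11:0 → peak 6
WP1@2: h1:4  h2:6  h3:4  h4:6  h5:4  h6:4  h7:2  h8:0  h9:0  h10:0  h11:0 → peak 6
WP1@3: h1:4  h2:4  h3:4  h4:6  h5:6  h6:4  h7:2  h8:0  h9:0  h10:0  h11:0 → peak 6
WP1@4: h1:4  h2:4  h3:2  h4:6  h5:6  h6:6  h7:2  h8:0  h9:0  h10:0  h11:0 → peak 6
WP1@5: h1:4  h2:4  h3:2  h4:4  h5:6  h6:6  h7:4  h8:0  h9:0  h10:0  h11:0 → peak 6
Best is WP1@1, peak 6.

6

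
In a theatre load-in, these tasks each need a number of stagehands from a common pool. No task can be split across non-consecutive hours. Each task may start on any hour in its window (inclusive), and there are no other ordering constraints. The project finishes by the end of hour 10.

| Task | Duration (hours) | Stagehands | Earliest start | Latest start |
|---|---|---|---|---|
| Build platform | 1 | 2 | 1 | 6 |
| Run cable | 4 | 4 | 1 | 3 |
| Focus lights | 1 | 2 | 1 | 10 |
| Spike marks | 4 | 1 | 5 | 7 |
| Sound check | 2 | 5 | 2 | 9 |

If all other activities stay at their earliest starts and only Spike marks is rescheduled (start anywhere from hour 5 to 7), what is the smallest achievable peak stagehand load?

9

Spike marks@5: h1:8  h2:9  h3:9  h4:4  h5:1  h6:1  h7:1  h8:1  h9:0  h10:0 → peak 9
Spike marks@6: h1:8  h2:9  h3:9  h4:4  h5:0  h6:1  h7:1  h8:1  h9:1  h10:0 → peak 9
Spike marks@7: h1:8  h2:9  h3:9  h4:4  h5:0  h6:0  h7:1  h8:1  h9:1  h10:1 → peak 9
Best is Spike marks@5, peak 9.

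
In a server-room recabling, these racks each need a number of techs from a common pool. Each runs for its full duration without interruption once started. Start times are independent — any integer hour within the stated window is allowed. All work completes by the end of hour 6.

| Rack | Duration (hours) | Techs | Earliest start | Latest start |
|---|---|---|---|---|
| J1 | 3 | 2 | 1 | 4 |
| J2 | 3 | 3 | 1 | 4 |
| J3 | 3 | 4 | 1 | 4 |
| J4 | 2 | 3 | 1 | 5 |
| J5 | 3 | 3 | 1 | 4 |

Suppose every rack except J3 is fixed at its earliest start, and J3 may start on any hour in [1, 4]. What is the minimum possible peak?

11

J3@1: h1:15  h2:15  h3:12  h4:0  h5:0  h6:0 → peak 15
J3@2: h1:11  h2:15  h3:12  h4:4  h5:0  h6:0 → peak 15
J3@3: h1:11  h2:11  h3:12  h4:4  h5:4  h6:0 → peak 12
J3@4: h1:11  h2:11  h3:8  h4:4  h5:4  h6:4 → peak 11
Best is J3@4, peak 11.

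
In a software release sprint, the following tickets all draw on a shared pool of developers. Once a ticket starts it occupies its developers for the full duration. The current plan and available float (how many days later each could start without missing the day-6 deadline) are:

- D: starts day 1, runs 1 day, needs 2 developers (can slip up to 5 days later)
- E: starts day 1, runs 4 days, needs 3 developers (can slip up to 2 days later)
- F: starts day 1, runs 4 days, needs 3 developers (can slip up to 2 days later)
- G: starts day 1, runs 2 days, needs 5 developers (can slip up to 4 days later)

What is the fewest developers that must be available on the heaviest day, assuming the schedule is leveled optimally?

7

Early-start (D@1, E@1, F@1, G@1) gives peak 13: d1:13  d2:11  d3:6  d4:6  d5:0  d6:0.
Shift E→3, F→3.
Schedule D@1, E@3, F@3, G@1: d1:7  d2:5  d3:6  d4:6  d5:6  d6:6 — peak 7.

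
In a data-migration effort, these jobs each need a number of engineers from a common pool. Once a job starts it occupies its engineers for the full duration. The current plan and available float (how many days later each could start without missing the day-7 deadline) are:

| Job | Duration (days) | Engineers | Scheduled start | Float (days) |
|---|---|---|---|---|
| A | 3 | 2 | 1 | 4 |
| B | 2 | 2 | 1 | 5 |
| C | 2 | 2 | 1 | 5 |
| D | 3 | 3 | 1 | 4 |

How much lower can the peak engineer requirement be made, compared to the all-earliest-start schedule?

Early-start peak: d1:9  d2:9  d3:5  d4:0  d5:0  d6:0  d7:0 ⇒ 9.
Leveled (A@1, B@1, C@3, D@5): d1:4  d2:4  d3:4  d4:2  d5:3  d6:3  d7:3 ⇒ 4.
Reduction 9 − 4 = 5.

5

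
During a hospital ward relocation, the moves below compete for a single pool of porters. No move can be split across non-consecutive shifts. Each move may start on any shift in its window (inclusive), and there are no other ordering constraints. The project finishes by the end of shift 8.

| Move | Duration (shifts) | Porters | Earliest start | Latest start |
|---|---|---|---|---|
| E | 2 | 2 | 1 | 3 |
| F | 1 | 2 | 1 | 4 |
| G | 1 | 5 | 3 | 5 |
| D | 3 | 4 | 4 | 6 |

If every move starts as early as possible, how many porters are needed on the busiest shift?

5

Early-start schedule: E@1, F@1, G@3, D@4.
Load per shift: shift 1: 4, shift 2: 2, shift 3: 5, shift 4: 4, shift 5: 4, shift 6: 4, shift 7: 0, shift 8: 0.
Peak is 5.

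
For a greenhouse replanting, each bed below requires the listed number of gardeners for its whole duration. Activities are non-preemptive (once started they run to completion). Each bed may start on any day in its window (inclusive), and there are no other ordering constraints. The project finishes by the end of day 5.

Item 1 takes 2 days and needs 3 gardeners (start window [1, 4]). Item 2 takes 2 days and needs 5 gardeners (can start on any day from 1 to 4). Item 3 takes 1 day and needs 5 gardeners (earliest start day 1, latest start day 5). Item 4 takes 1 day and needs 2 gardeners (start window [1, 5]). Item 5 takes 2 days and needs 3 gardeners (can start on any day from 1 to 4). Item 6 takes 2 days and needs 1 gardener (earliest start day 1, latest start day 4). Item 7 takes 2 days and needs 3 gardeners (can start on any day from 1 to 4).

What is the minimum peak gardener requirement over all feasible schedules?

8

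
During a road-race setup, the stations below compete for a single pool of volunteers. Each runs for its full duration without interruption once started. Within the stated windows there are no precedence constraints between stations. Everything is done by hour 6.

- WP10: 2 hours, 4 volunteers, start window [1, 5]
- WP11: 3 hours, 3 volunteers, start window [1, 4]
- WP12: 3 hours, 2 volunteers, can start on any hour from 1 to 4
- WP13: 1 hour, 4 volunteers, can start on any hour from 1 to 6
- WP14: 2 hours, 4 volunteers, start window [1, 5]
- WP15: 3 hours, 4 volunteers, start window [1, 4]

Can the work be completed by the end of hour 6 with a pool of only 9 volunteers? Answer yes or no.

Schedule WP10@1, WP11@1, WP12@1, WP13@3, WP14@4, WP15@4: h1:9  h2:9  h3:9  h4:8  h5:8  h6:4 — peak 9 ≤ 9.

yes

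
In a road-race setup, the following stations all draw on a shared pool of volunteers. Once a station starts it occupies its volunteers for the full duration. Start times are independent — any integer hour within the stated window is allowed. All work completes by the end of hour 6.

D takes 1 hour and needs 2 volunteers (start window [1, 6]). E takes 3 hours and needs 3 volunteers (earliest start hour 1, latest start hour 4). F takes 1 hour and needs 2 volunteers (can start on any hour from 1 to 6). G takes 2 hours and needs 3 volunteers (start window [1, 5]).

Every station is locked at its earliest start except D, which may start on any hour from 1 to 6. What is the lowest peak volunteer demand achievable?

D@1: h1:10  h2:6  h3:3  h4:0  h5:0  h6:0 → peak 10
D@2: h1:8  h2:8  h3:3  h4:0  h5:0  h6:0 → peak 8
D@3: h1:8  h2:6  h3:5  h4:0  h5:0  h6:0 → peak 8
D@4: h1:8  h2:6  h3:3  h4:2  h5:0  h6:0 → peak 8
D@5: h1:8  h2:6  h3:3  h4:0  h5:2  h6:0 → peak 8
D@6: h1:8  h2:6  h3:3  h4:0  h5:0  h6:2 → peak 8
Best is D@2, peak 8.

8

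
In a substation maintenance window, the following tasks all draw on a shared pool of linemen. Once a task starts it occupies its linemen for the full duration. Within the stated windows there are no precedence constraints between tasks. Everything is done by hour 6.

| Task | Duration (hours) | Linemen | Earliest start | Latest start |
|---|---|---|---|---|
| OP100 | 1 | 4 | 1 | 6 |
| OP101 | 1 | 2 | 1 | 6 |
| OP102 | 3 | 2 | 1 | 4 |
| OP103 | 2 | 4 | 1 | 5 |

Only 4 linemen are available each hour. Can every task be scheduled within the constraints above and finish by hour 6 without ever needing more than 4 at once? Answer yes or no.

Schedule OP100@1, OP101@2, OP102@2, OP103@5: h1:4  h2:4  h3:2  h4:2  h5:4  h6:4 — peak 4 ≤ 4.

yes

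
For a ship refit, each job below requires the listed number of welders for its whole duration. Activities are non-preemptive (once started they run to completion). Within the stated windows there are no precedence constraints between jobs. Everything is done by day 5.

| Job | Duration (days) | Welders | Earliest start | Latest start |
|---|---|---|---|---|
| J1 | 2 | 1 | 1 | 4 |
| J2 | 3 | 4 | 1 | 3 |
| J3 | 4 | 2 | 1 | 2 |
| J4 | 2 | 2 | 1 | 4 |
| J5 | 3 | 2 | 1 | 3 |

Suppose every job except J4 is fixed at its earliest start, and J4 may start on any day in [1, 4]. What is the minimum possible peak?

J4@1: d1:11  d2:11  d3:8  d4:2  d5:0 → peak 11
J4@2: d1:9  d2:11  d3:10  d4:2  d5:0 → peak 11
J4@3: d1:9  d2:9  d3:10  d4:4  d5:0 → peak 10
J4@4: d1:9  d2:9  d3:8  d4:4  d5:2 → peak 9
Best is J4@4, peak 9.

9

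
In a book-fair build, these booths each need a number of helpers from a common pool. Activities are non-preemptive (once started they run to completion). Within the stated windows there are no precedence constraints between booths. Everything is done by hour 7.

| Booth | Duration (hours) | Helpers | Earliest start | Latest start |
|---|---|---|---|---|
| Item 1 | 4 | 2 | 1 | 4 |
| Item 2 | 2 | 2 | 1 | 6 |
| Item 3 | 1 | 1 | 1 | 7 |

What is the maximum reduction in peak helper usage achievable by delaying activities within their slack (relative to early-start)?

Early-start peak: h1:5  h2:4  h3:2  h4:2  h5:0  h6:0  h7:0 ⇒ 5.
Leveled (Item 1@1, Item 2@5, Item 3@7): h1:2  h2:2  h3:2  h4:2  h5:2  h6:2  h7:1 ⇒ 2.
Reduction 5 − 2 = 3.

3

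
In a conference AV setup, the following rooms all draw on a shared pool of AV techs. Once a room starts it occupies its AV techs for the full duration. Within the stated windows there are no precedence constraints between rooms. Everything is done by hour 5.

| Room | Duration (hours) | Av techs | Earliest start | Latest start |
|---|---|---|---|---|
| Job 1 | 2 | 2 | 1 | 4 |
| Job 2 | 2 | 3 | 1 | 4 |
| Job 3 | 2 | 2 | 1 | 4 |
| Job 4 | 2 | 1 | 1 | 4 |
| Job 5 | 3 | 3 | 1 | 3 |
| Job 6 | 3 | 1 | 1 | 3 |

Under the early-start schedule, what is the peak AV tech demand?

Early-start schedule: Job 1@1, Job 2@1, Job 3@1, Job 4@1, Job 5@1, Job 6@1.
Load per hour: hour 1: 12, hour 2: 12, hour 3: 4, hour 4: 0, hour 5: 0.
Peak is 12.

12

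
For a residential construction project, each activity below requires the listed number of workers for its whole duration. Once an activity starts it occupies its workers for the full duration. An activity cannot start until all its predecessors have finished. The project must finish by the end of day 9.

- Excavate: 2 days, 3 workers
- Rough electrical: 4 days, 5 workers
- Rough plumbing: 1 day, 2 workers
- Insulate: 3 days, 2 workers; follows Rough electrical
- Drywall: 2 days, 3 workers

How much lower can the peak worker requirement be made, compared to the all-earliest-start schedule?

Early-start peak: d1:13  d2:11  d3:5  d4:5  d5:2  d6:2  d7:2  d8:0  d9:0 ⇒ 13.
Leveled (Excavate@1, Rough electrical@3, Rough plumbing@1, Insulate@7, Drywall@7): d1:5  d2:3  d3:5  d4:5  d5:5  d6:5  d7:5  d8:5  d9:2 ⇒ 5.
Reduction 13 − 5 = 8.

8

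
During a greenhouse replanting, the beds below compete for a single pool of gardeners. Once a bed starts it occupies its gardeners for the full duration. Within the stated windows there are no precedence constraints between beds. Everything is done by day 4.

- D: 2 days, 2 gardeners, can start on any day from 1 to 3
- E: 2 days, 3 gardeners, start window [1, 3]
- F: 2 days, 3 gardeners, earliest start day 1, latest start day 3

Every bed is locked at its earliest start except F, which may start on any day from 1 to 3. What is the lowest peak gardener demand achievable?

5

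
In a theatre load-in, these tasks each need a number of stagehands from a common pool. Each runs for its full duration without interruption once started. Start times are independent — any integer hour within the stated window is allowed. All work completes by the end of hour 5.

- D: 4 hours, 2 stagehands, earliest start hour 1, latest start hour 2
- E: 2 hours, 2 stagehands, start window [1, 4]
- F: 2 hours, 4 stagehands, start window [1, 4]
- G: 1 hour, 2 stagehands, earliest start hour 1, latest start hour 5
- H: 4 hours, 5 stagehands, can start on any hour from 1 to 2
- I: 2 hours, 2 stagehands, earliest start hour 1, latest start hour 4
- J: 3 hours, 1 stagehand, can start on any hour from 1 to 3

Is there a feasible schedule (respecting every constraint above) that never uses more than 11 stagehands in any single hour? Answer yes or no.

no

The minimum achievable peak is 12; 11 < 12, so no feasible schedule stays within the cap.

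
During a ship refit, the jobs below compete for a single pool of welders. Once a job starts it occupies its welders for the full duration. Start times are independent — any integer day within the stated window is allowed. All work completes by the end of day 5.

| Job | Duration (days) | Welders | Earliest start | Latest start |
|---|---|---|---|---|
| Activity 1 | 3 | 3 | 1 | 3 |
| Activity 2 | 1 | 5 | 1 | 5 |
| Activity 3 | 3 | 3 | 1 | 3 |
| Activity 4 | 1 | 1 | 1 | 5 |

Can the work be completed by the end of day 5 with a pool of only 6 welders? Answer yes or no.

Schedule Activity 1@1, Activity 2@4, Activity 3@1, Activity 4@4: d1:6  d2:6  d3:6  d4:6  d5:0 — peak 6 ≤ 6.

yes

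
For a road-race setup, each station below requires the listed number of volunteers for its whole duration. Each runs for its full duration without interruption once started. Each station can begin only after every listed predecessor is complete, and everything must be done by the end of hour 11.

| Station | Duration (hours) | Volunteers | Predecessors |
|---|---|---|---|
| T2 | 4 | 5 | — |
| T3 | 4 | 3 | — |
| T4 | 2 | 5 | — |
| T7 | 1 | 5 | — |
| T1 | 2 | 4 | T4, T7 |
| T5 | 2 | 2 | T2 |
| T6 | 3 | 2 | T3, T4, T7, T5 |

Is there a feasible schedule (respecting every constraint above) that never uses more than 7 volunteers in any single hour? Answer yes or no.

no

The minimum achievable peak is 8; 7 < 8, so no feasible schedule stays within the cap.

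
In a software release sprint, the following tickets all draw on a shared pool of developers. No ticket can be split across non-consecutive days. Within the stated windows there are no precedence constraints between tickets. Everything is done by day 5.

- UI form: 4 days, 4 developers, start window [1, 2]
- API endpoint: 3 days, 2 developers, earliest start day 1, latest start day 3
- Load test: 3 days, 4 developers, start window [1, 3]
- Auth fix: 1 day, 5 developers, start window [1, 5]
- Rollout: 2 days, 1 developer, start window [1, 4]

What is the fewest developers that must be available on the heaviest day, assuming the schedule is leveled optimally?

Early-start (UI form@1, API endpoint@1, Load test@1, Auth fix@1, Rollout@1) gives peak 16: d1:16  d2:11  d3:10  d4:4  d5:0.
Shift Auth fix→4, Rollout→4.
Schedule UI form@1, API endpoint@1, Load test@1, Auth fix@4, Rollout@4: d1:10  d2:10  d3:10  d4:10  d5:1 — peak 10.

10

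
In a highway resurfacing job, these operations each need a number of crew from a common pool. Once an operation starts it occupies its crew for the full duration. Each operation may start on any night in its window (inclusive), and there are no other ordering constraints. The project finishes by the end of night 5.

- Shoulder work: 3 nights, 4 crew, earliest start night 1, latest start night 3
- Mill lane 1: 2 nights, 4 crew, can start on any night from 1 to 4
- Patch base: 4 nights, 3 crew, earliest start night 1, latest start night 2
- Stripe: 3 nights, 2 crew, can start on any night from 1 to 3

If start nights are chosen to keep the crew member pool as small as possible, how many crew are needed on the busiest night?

9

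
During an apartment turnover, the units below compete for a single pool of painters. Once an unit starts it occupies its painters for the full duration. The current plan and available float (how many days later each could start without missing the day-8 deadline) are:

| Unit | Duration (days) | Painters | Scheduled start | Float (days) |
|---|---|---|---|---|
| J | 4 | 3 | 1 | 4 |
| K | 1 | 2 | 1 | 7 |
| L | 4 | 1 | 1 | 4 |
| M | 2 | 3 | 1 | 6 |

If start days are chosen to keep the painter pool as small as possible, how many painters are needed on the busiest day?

4

Early-start (J@1, K@1, L@1, M@1) gives peak 9: d1:9  d2:7  d3:4  d4:4  d5:0  d6:0  d7:0  d8:0.
Shift K→5, M→6.
Schedule J@1, K@5, L@1, M@6: d1:4  d2:4  d3:4  d4:4  d5:2  d6:3  d7:3  d8:0 — peak 4.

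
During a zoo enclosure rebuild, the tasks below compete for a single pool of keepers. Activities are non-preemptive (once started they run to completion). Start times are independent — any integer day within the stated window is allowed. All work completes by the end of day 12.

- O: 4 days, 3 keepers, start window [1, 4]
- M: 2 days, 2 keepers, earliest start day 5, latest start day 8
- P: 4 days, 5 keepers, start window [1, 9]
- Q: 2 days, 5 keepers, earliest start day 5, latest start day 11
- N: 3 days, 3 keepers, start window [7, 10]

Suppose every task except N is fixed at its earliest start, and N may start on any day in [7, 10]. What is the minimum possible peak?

N@7: d1:8  d2:8  d3:8  d4:8  d5:7  d6:7  d7:3  d8:3  d9:3  d10:0  d11:0  d12:0 → peak 8
N@8: d1:8  d2:8  d3:8  d4:8  d5:7  d6:7  d7:0  d8:3  d9:3  d10:3  d11:0  d12:0 → peak 8
N@9: d1:8  d2:8  d3:8  d4:8  d5:7  d6:7  d7:0  d8:0  d9:3  d10:3  d11:3  d12:0 → peak 8
N@10: d1:8  d2:8  d3:8  d4:8  d5:7  d6:7  d7:0  d8:0  d9:0  d10:3  d11:3  d12:3 → peak 8
Best is N@7, peak 8.

8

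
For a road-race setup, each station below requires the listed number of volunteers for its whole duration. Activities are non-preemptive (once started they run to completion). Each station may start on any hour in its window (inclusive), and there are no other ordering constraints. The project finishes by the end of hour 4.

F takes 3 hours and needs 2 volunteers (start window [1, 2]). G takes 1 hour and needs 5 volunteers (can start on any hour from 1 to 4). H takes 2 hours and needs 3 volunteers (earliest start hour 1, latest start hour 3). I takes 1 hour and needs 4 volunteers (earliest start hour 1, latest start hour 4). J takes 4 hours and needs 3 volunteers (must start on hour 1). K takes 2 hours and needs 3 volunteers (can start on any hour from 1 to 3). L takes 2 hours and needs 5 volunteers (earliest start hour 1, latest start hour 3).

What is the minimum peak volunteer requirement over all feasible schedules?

13

Early-start (F@1, G@1, H@1, I@1, J@1, K@1, L@1) gives peak 25: h1:25  h2:16  h3:5  h4:3.
Shift I→2, K→3, L→3.
Schedule F@1, G@1, H@1, I@2, J@1, K@3, L@3: h1:13  h2:12  h3:13  h4:11 — peak 13.
Total volunteer-hours = 49 over 4 hours ⇒ peak ≥ ⌈49/4⌉ = 13, so 13 is optimal.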